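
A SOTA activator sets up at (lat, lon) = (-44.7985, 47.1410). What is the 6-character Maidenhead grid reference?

LE35ne

Offset from 180°W / 90°S: lon 227.1410°, lat 45.2015°.
Field (20°×10°, letters A–R): 227.1410/20 → 11 → L, 45.2015/10 → 4 → E; chars LE.
Square (2°×1°, digits 0–9): 7.1410/2 → 3, 5.2015/1 → 5; chars 35.
Subsquare (5′×2.5′, letters a–x): 1.1410/0.0833333 → 13 → n, 0.2015/0.0416667 → 4 → e; chars ne.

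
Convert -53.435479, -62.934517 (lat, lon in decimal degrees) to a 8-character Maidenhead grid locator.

FD86mn75

Offset from 180°W / 90°S: lon 117.06548°, lat 36.56452°.
Field (20°×10°, letters A–R): 117.06548/20 → 5 → F, 36.56452/10 → 3 → D; chars FD.
Square (2°×1°, digits 0–9): 17.06548/2 → 8, 6.56452/1 → 6; chars 86.
Subsquare (5′×2.5′, letters a–x): 1.06548/0.0833333 → 12 → m, 0.56452/0.0416667 → 13 → n; chars mn.
Extended square (30″×15″, digits 0–9): 0.06548/0.00833333 → 7, 0.02285/0.00416667 → 5; chars 75.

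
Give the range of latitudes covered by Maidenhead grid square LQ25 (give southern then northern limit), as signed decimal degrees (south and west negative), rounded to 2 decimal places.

Field L=11, Q=16: +11·20° lon, +16·10° lat → SW at lon 40°, lat 70°.
Square 2, 5: +2·2° lon, +5·1° lat → SW at lon 44°, lat 75°.
Cell spans 2° lon × 1° lat.
south 75.00, north 76.00.

75.00, 76.00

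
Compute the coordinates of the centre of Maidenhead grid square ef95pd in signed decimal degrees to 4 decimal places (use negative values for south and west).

Field E=4, F=5: +4·20° lon, +5·10° lat → SW at lon -100°, lat -40°.
Square 9, 5: +9·2° lon, +5·1° lat → SW at lon -82°, lat -35°.
Subsquare p=15, d=3: +15·0.0833333° lon, +3·0.0416667° lat → SW at lon -80.75°, lat -34.875°.
Cell spans 0.0833333° lon × 0.0416667° lat. Centre is SW corner plus half of each.
latitude -34.8542, longitude -80.7083.

-34.8542, -80.7083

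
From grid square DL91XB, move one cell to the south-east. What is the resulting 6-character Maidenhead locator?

Longitude subsquare x = 23; +1 → 24, wraps to 0 = a, carry into square.
Longitude square 9; +1 → 10, wraps to 0, carry into field.
Longitude field D = 3; +1 → 4 = E.
Latitude subsquare b = 1; −1 → 0 = a.

EL01aa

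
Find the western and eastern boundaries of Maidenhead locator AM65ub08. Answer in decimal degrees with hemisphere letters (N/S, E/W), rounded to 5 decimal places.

166.33333° W, 166.32500° W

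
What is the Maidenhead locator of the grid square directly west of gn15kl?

GN15jl

Longitude subsquare k = 10; −1 → 9 = j.
The latitude characters are unchanged.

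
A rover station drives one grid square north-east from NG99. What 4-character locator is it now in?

OH00

Longitude square 9; +1 → 10, wraps to 0, carry into field.
Longitude field N = 13; +1 → 14 = O.
Latitude square 9; +1 → 10, wraps to 0, carry into field.
Latitude field G = 6; +1 → 7 = H.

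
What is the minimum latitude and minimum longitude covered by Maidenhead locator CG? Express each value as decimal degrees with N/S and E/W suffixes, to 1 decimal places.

30.0° S, 140.0° W

Field C=2, G=6: +2·20° lon, +6·10° lat → SW at lon -140°, lat -30°.
latitude 30.0° S, longitude 140.0° W.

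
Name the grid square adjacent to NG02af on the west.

MG92xf

Longitude subsquare a = 0; −1 → -1, wraps to 23 = x, carry into square.
Longitude square 0; −1 → -1, wraps to 9, carry into field.
Longitude field N = 13; −1 → 12 = M.
The latitude characters are unchanged.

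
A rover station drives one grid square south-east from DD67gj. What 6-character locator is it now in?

DD67hi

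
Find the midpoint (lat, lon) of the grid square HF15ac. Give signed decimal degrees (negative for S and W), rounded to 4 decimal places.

-34.8958, -37.9583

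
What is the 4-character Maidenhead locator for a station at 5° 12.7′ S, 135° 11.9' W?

CI24

Add 180° to longitude and 90° to latitude: 44.80, 84.79.
Field (20°×10°, letters A–R): 44.80/20 → 2 → C, 84.79/10 → 8 → I; chars CI.
Square (2°×1°, digits 0–9): 4.80/2 → 2, 4.79/1 → 4; chars 24.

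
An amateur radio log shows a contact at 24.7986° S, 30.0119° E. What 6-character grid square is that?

Shift to the Maidenhead origin (180°W, 90°S): lon 210.0119, lat 65.2014.
Field (20°×10°, letters A–R): 210.0119/20 → 10 → K, 65.2014/10 → 6 → G; chars KG.
Square (2°×1°, digits 0–9): 10.0119/2 → 5, 5.2014/1 → 5; chars 55.
Subsquare (5′×2.5′, letters a–x): 0.0119/0.0833333 → 0 → a, 0.2014/0.0416667 → 4 → e; chars ae.

KG55ae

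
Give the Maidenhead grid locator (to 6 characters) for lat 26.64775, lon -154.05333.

Offset from 180°W / 90°S: lon 25.9467°, lat 116.6478°.
Field (20°×10°, letters A–R): lon ⌊25.9467/20⌋ = 1 → B; lat ⌊116.6478/10⌋ = 11 → L.
Square (2°×1°, digits 0–9): lon ⌊5.9467/2⌋ = 2; lat ⌊6.6478/1⌋ = 6.
Subsquare (5′×2.5′, letters a–x): lon ⌊1.9467/0.0833333⌋ = 23 → x; lat ⌊0.6478/0.0416667⌋ = 15 → p.

BL26xp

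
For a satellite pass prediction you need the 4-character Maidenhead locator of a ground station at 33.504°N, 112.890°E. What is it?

OM63

Offset from 180°W / 90°S: lon 292.89°, lat 123.50°.
Field: lon ⌊292.89/20⌋ = 14 → O; lat ⌊123.50/10⌋ = 12 → M.
Square: lon ⌊12.89/2⌋ = 6; lat ⌊3.50/1⌋ = 3.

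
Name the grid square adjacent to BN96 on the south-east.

CN05

Longitude square 9; +1 → 10, wraps to 0, carry into field.
Longitude field B = 1; +1 → 2 = C.
Latitude square 6; −1 → 5.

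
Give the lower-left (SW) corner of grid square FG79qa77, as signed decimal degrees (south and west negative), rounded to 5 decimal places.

-20.97083, -64.60833

Field F=5, G=6: +5·20° lon, +6·10° lat → SW at lon -80°, lat -30°.
Square 7, 9: +7·2° lon, +9·1° lat → SW at lon -66°, lat -21°.
Subsquare q=16, a=0: +16·0.0833333° lon, +0·0.0416667° lat → SW at lon -64.6667°, lat -21°.
Extended square 7, 7: +7·0.00833333° lon, +7·0.00416667° lat → SW at lon -64.6083°, lat -20.9708°.
latitude -20.97083, longitude -64.60833.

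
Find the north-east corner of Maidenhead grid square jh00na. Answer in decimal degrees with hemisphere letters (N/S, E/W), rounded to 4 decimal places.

19.9583° S, 1.1667° E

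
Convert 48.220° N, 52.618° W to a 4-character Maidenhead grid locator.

GN38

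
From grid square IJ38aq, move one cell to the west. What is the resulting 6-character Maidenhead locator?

Longitude subsquare a = 0; −1 → -1, wraps to 23 = x, carry into square.
Longitude square 3; −1 → 2.
The latitude characters are unchanged.

IJ28xq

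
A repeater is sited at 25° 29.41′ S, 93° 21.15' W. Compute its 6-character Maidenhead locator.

Shift to the Maidenhead origin (180°W, 90°S): lon 86.6475, lat 64.5098.
Field (20°×10°, letters A–R): lon ⌊86.6475/20⌋ = 4 → E; lat ⌊64.5098/10⌋ = 6 → G.
Square (2°×1°, digits 0–9): lon ⌊6.6475/2⌋ = 3; lat ⌊4.5098/1⌋ = 4.
Subsquare (5′×2.5′, letters a–x): lon ⌊0.6475/0.0833333⌋ = 7 → h; lat ⌊0.5098/0.0416667⌋ = 12 → m.

EG34hm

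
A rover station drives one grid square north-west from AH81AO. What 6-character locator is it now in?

Longitude subsquare a = 0; −1 → -1, wraps to 23 = x, carry into square.
Longitude square 8; −1 → 7.
Latitude subsquare o = 14; +1 → 15 = p.

AH71xp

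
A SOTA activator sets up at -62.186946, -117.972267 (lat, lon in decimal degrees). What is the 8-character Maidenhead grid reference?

DC17at35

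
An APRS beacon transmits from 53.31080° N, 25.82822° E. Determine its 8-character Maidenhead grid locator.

KO23vh94

Add 180° to longitude and 90° to latitude: 205.82822, 143.31080.
Field: 205.82822/20 → 10 → K, 143.31080/10 → 14 → O; chars KO.
Square: 5.82822/2 → 2, 3.31080/1 → 3; chars 23.
Subsquare: 1.82822/0.0833333 → 21 → v, 0.31080/0.0416667 → 7 → h; chars vh.
Extended square: 0.07822/0.00833333 → 9, 0.01913/0.00416667 → 4; chars 94.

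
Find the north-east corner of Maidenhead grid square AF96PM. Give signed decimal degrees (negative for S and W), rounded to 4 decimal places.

Field A=0, F=5: +0·20° lon, +5·10° lat → SW at lon -180°, lat -40°.
Square 9, 6: +9·2° lon, +6·1° lat → SW at lon -162°, lat -34°.
Subsquare p=15, m=12: +15·0.0833333° lon, +12·0.0416667° lat → SW at lon -160.75°, lat -33.5°.
Cell spans 0.0833333° lon × 0.0416667° lat. NE corner is SW corner plus one full cell.
latitude -33.4583, longitude -160.6667.

-33.4583, -160.6667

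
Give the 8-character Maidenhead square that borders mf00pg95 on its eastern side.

Longitude extended square 9; +1 → 10, wraps to 0, carry into subsquare.
Longitude subsquare p = 15; +1 → 16 = q.
The latitude characters are unchanged.

MF00qg05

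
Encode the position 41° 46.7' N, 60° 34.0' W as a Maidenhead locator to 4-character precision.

Add 180° to longitude and 90° to latitude: 119.43, 131.78.
Field: lon ⌊119.43/20⌋ = 5 → F; lat ⌊131.78/10⌋ = 13 → N.
Square: lon ⌊19.43/2⌋ = 9; lat ⌊1.78/1⌋ = 1.

FN91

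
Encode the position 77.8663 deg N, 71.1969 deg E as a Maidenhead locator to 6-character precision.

MQ57ou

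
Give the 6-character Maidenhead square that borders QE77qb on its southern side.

Latitude subsquare b = 1; −1 → 0 = a.
The longitude characters are unchanged.

QE77qa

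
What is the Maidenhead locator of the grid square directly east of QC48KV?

Longitude subsquare k = 10; +1 → 11 = l.
The latitude characters are unchanged.

QC48lv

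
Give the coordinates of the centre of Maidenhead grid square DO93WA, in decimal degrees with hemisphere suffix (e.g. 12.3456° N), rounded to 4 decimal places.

53.0208° N, 100.1250° W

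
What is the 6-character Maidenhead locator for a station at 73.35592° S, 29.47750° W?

Add 180° to longitude and 90° to latitude: 150.5225, 16.6441.
Field: lon ⌊150.5225/20⌋ = 7 → H; lat ⌊16.6441/10⌋ = 1 → B.
Square: lon ⌊10.5225/2⌋ = 5; lat ⌊6.6441/1⌋ = 6.
Subsquare: lon ⌊0.5225/0.0833333⌋ = 6 → g; lat ⌊0.6441/0.0416667⌋ = 15 → p.

HB56gp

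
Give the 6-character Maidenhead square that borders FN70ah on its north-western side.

FN60xi

Longitude subsquare a = 0; −1 → -1, wraps to 23 = x, carry into square.
Longitude square 7; −1 → 6.
Latitude subsquare h = 7; +1 → 8 = i.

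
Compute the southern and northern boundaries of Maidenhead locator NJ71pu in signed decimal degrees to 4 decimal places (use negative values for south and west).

1.8333, 1.8750

Field N=13, J=9: +13·20° lon, +9·10° lat → SW at lon 80°, lat 0°.
Square 7, 1: +7·2° lon, +1·1° lat → SW at lon 94°, lat 1°.
Subsquare p=15, u=20: +15·0.0833333° lon, +20·0.0416667° lat → SW at lon 95.25°, lat 1.83333°.
Cell spans 0.0833333° lon × 0.0416667° lat.
south 1.8333, north 1.8750.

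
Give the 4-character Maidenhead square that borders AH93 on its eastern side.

Longitude square 9; +1 → 10, wraps to 0, carry into field.
Longitude field A = 0; +1 → 1 = B.
The latitude characters are unchanged.

BH03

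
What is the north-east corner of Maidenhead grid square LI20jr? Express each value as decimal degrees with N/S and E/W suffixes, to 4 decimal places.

9.2500° S, 44.8333° E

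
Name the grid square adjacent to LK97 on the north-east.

MK08

Longitude square 9; +1 → 10, wraps to 0, carry into field.
Longitude field L = 11; +1 → 12 = M.
Latitude square 7; +1 → 8.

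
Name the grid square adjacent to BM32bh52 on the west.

Longitude extended square 5; −1 → 4.
The latitude characters are unchanged.

BM32bh42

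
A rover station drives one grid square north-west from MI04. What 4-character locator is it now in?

LI95

Longitude square 0; −1 → -1, wraps to 9, carry into field.
Longitude field M = 12; −1 → 11 = L.
Latitude square 4; +1 → 5.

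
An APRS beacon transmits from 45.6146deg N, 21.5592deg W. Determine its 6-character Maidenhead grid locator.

Offset from 180°W / 90°S: lon 158.4408°, lat 135.6146°.
Field: 158.4408/20 → 7 → H, 135.6146/10 → 13 → N; chars HN.
Square: 18.4408/2 → 9, 5.6146/1 → 5; chars 95.
Subsquare: 0.4408/0.0833333 → 5 → f, 0.6146/0.0416667 → 14 → o; chars fo.

HN95fo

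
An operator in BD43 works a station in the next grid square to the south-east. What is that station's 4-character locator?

BD52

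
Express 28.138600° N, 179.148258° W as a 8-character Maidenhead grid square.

AL08kd23

Offset from 180°W / 90°S: lon 0.85174°, lat 118.13860°.
Field (20°×10°, letters A–R): lon ⌊0.85174/20⌋ = 0 → A; lat ⌊118.13860/10⌋ = 11 → L.
Square (2°×1°, digits 0–9): lon ⌊0.85174/2⌋ = 0; lat ⌊8.13860/1⌋ = 8.
Subsquare (5′×2.5′, letters a–x): lon ⌊0.85174/0.0833333⌋ = 10 → k; lat ⌊0.13860/0.0416667⌋ = 3 → d.
Extended square (30″×15″, digits 0–9): lon ⌊0.01841/0.00833333⌋ = 2; lat ⌊0.01360/0.00416667⌋ = 3.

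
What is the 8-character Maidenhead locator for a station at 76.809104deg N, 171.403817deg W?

AQ46ht14

Shift to the Maidenhead origin (180°W, 90°S): lon 8.59618, lat 166.80910.
Field (20°×10°, letters A–R): 8.59618/20 → 0 → A, 166.80910/10 → 16 → Q; chars AQ.
Square (2°×1°, digits 0–9): 8.59618/2 → 4, 6.80910/1 → 6; chars 46.
Subsquare (5′×2.5′, letters a–x): 0.59618/0.0833333 → 7 → h, 0.80910/0.0416667 → 19 → t; chars ht.
Extended square (30″×15″, digits 0–9): 0.01285/0.00833333 → 1, 0.01744/0.00416667 → 4; chars 14.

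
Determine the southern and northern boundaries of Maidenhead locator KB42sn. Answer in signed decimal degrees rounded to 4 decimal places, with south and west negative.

-77.4583, -77.4167

Field K=10, B=1: +10·20° lon, +1·10° lat → SW at lon 20°, lat -80°.
Square 4, 2: +4·2° lon, +2·1° lat → SW at lon 28°, lat -78°.
Subsquare s=18, n=13: +18·0.0833333° lon, +13·0.0416667° lat → SW at lon 29.5°, lat -77.4583°.
Cell spans 0.0833333° lon × 0.0416667° lat.
south -77.4583, north -77.4167.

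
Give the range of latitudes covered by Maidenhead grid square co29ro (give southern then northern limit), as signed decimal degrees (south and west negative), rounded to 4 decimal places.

Field C=2, O=14: +2·20° lon, +14·10° lat → SW at lon -140°, lat 50°.
Square 2, 9: +2·2° lon, +9·1° lat → SW at lon -136°, lat 59°.
Subsquare r=17, o=14: +17·0.0833333° lon, +14·0.0416667° lat → SW at lon -134.583°, lat 59.5833°.
Cell spans 0.0833333° lon × 0.0416667° lat.
south 59.5833, north 59.6250.

59.5833, 59.6250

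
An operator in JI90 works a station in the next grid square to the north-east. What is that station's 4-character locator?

Longitude square 9; +1 → 10, wraps to 0, carry into field.
Longitude field J = 9; +1 → 10 = K.
Latitude square 0; +1 → 1.

KI01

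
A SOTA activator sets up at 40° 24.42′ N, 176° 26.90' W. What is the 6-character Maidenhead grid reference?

Offset from 180°W / 90°S: lon 3.5517°, lat 130.4070°.
Field: lon ⌊3.5517/20⌋ = 0 → A; lat ⌊130.4070/10⌋ = 13 → N.
Square: lon ⌊3.5517/2⌋ = 1; lat ⌊0.4070/1⌋ = 0.
Subsquare: lon ⌊1.5517/0.0833333⌋ = 18 → s; lat ⌊0.4070/0.0416667⌋ = 9 → j.

AN10sj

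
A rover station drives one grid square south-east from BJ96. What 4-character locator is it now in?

CJ05

Longitude square 9; +1 → 10, wraps to 0, carry into field.
Longitude field B = 1; +1 → 2 = C.
Latitude square 6; −1 → 5.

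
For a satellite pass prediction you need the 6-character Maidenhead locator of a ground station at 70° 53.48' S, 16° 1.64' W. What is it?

Shift to the Maidenhead origin (180°W, 90°S): lon 163.9727, lat 19.1087.
Field: lon ⌊163.9727/20⌋ = 8 → I; lat ⌊19.1087/10⌋ = 1 → B.
Square: lon ⌊3.9727/2⌋ = 1; lat ⌊9.1087/1⌋ = 9.
Subsquare: lon ⌊1.9727/0.0833333⌋ = 23 → x; lat ⌊0.1087/0.0416667⌋ = 2 → c.

IB19xc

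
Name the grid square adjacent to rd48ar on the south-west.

RD38xq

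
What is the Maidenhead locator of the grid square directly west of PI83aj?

PI73xj

Longitude subsquare a = 0; −1 → -1, wraps to 23 = x, carry into square.
Longitude square 8; −1 → 7.
The latitude characters are unchanged.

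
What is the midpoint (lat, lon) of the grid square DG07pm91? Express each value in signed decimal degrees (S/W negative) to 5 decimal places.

Field D=3, G=6: +3·20° lon, +6·10° lat → SW at lon -120°, lat -30°.
Square 0, 7: +0·2° lon, +7·1° lat → SW at lon -120°, lat -23°.
Subsquare p=15, m=12: +15·0.0833333° lon, +12·0.0416667° lat → SW at lon -118.75°, lat -22.5°.
Extended square 9, 1: +9·0.00833333° lon, +1·0.00416667° lat → SW at lon -118.675°, lat -22.4958°.
Cell spans 0.00833333° lon × 0.00416667° lat. Centre is SW corner plus half of each.
latitude -22.49375, longitude -118.67083.

-22.49375, -118.67083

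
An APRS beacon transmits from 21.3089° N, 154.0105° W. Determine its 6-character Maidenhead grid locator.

Offset from 180°W / 90°S: lon 25.9895°, lat 111.3089°.
Field: lon ⌊25.9895/20⌋ = 1 → B; lat ⌊111.3089/10⌋ = 11 → L.
Square: lon ⌊5.9895/2⌋ = 2; lat ⌊1.3089/1⌋ = 1.
Subsquare: lon ⌊1.9895/0.0833333⌋ = 23 → x; lat ⌊0.3089/0.0416667⌋ = 7 → h.

BL21xh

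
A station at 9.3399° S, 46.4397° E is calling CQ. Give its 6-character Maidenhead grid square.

Offset from 180°W / 90°S: lon 226.4397°, lat 80.6601°.
Field: lon ⌊226.4397/20⌋ = 11 → L; lat ⌊80.6601/10⌋ = 8 → I.
Square: lon ⌊6.4397/2⌋ = 3; lat ⌊0.6601/1⌋ = 0.
Subsquare: lon ⌊0.4397/0.0833333⌋ = 5 → f; lat ⌊0.6601/0.0416667⌋ = 15 → p.

LI30fp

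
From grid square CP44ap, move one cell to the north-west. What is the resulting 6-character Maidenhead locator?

CP34xq

Longitude subsquare a = 0; −1 → -1, wraps to 23 = x, carry into square.
Longitude square 4; −1 → 3.
Latitude subsquare p = 15; +1 → 16 = q.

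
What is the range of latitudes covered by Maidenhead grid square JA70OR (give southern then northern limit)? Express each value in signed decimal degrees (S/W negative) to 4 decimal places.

Field J=9, A=0: +9·20° lon, +0·10° lat → SW at lon 0°, lat -90°.
Square 7, 0: +7·2° lon, +0·1° lat → SW at lon 14°, lat -90°.
Subsquare o=14, r=17: +14·0.0833333° lon, +17·0.0416667° lat → SW at lon 15.1667°, lat -89.2917°.
Cell spans 0.0833333° lon × 0.0416667° lat.
south -89.2917, north -89.2500.

-89.2917, -89.2500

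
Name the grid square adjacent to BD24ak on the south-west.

BD14xj

Longitude subsquare a = 0; −1 → -1, wraps to 23 = x, carry into square.
Longitude square 2; −1 → 1.
Latitude subsquare k = 10; −1 → 9 = j.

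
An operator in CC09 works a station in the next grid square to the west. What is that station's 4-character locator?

BC99

Longitude square 0; −1 → -1, wraps to 9, carry into field.
Longitude field C = 2; −1 → 1 = B.
The latitude characters are unchanged.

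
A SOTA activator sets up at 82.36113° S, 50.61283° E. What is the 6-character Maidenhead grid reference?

LA57hp

Offset from 180°W / 90°S: lon 230.6128°, lat 7.6389°.
Field: 230.6128/20 → 11 → L, 7.6389/10 → 0 → A; chars LA.
Square: 10.6128/2 → 5, 7.6389/1 → 7; chars 57.
Subsquare: 0.6128/0.0833333 → 7 → h, 0.6389/0.0416667 → 15 → p; chars hp.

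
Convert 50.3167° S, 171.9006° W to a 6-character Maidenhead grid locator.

Offset from 180°W / 90°S: lon 8.0994°, lat 39.6833°.
Field (20°×10°, letters A–R): lon ⌊8.0994/20⌋ = 0 → A; lat ⌊39.6833/10⌋ = 3 → D.
Square (2°×1°, digits 0–9): lon ⌊8.0994/2⌋ = 4; lat ⌊9.6833/1⌋ = 9.
Subsquare (5′×2.5′, letters a–x): lon ⌊0.0994/0.0833333⌋ = 1 → b; lat ⌊0.6833/0.0416667⌋ = 16 → q.

AD49bq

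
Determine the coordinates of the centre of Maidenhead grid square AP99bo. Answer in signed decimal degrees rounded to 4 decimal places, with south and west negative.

Field A=0, P=15: +0·20° lon, +15·10° lat → SW at lon -180°, lat 60°.
Square 9, 9: +9·2° lon, +9·1° lat → SW at lon -162°, lat 69°.
Subsquare b=1, o=14: +1·0.0833333° lon, +14·0.0416667° lat → SW at lon -161.917°, lat 69.5833°.
Cell spans 0.0833333° lon × 0.0416667° lat. Centre is SW corner plus half of each.
latitude 69.6042, longitude -161.8750.

69.6042, -161.8750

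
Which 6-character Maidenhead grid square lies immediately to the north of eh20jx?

EH21ja

Latitude subsquare x = 23; +1 → 24, wraps to 0 = a, carry into square.
Latitude square 0; +1 → 1.
The longitude characters are unchanged.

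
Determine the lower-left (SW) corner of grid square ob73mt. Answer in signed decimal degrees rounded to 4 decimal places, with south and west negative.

Field O=14, B=1: +14·20° lon, +1·10° lat → SW at lon 100°, lat -80°.
Square 7, 3: +7·2° lon, +3·1° lat → SW at lon 114°, lat -77°.
Subsquare m=12, t=19: +12·0.0833333° lon, +19·0.0416667° lat → SW at lon 115°, lat -76.2083°.
latitude -76.2083, longitude 115.0000.

-76.2083, 115.0000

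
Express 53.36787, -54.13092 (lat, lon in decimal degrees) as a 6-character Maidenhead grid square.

GO23wi

Add 180° to longitude and 90° to latitude: 125.8691, 143.3679.
Field: lon ⌊125.8691/20⌋ = 6 → G; lat ⌊143.3679/10⌋ = 14 → O.
Square: lon ⌊5.8691/2⌋ = 2; lat ⌊3.3679/1⌋ = 3.
Subsquare: lon ⌊1.8691/0.0833333⌋ = 22 → w; lat ⌊0.3679/0.0416667⌋ = 8 → i.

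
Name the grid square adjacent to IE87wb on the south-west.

IE87va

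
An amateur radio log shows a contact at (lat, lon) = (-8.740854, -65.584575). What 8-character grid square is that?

Offset from 180°W / 90°S: lon 114.41542°, lat 81.25915°.
Field: lon ⌊114.41542/20⌋ = 5 → F; lat ⌊81.25915/10⌋ = 8 → I.
Square: lon ⌊14.41542/2⌋ = 7; lat ⌊1.25915/1⌋ = 1.
Subsquare: lon ⌊0.41542/0.0833333⌋ = 4 → e; lat ⌊0.25915/0.0416667⌋ = 6 → g.
Extended square: lon ⌊0.08209/0.00833333⌋ = 9; lat ⌊0.00915/0.00416667⌋ = 2.

FI71eg92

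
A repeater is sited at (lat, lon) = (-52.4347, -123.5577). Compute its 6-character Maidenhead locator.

Shift to the Maidenhead origin (180°W, 90°S): lon 56.4423, lat 37.5653.
Field (20°×10°, letters A–R): 56.4423/20 → 2 → C, 37.5653/10 → 3 → D; chars CD.
Square (2°×1°, digits 0–9): 16.4423/2 → 8, 7.5653/1 → 7; chars 87.
Subsquare (5′×2.5′, letters a–x): 0.4423/0.0833333 → 5 → f, 0.5653/0.0416667 → 13 → n; chars fn.

CD87fn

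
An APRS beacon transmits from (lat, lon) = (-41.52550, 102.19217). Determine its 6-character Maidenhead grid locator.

OE18cl

Offset from 180°W / 90°S: lon 282.1922°, lat 48.4745°.
Field: 282.1922/20 → 14 → O, 48.4745/10 → 4 → E; chars OE.
Square: 2.1922/2 → 1, 8.4745/1 → 8; chars 18.
Subsquare: 0.1922/0.0833333 → 2 → c, 0.4745/0.0416667 → 11 → l; chars cl.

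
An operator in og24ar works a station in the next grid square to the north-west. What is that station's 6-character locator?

OG14xs

Longitude subsquare a = 0; −1 → -1, wraps to 23 = x, carry into square.
Longitude square 2; −1 → 1.
Latitude subsquare r = 17; +1 → 18 = s.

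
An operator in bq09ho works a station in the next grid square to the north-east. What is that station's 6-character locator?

Longitude subsquare h = 7; +1 → 8 = i.
Latitude subsquare o = 14; +1 → 15 = p.

BQ09ip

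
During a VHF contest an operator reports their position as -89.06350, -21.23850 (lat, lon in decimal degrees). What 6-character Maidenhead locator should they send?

Shift to the Maidenhead origin (180°W, 90°S): lon 158.7615, lat 0.9365.
Field (20°×10°, letters A–R): lon ⌊158.7615/20⌋ = 7 → H; lat ⌊0.9365/10⌋ = 0 → A.
Square (2°×1°, digits 0–9): lon ⌊18.7615/2⌋ = 9; lat ⌊0.9365/1⌋ = 0.
Subsquare (5′×2.5′, letters a–x): lon ⌊0.7615/0.0833333⌋ = 9 → j; lat ⌊0.9365/0.0416667⌋ = 22 → w.

HA90jw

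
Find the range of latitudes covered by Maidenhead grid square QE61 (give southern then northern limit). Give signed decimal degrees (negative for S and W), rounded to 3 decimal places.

Field Q=16, E=4: +16·20° lon, +4·10° lat → SW at lon 140°, lat -50°.
Square 6, 1: +6·2° lon, +1·1° lat → SW at lon 152°, lat -49°.
Cell spans 2° lon × 1° lat.
south -49.000, north -48.000.

-49.000, -48.000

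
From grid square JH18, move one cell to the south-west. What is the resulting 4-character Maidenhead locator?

Longitude square 1; −1 → 0.
Latitude square 8; −1 → 7.

JH07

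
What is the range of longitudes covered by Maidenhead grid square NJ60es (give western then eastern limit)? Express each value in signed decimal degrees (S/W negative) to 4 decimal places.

Field N=13, J=9: +13·20° lon, +9·10° lat → SW at lon 80°, lat 0°.
Square 6, 0: +6·2° lon, +0·1° lat → SW at lon 92°, lat 0°.
Subsquare e=4, s=18: +4·0.0833333° lon, +18·0.0416667° lat → SW at lon 92.3333°, lat 0.75°.
Cell spans 0.0833333° lon × 0.0416667° lat.
west 92.3333, east 92.4167.

92.3333, 92.4167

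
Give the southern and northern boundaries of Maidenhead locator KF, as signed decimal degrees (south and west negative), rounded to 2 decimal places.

Field K=10, F=5: +10·20° lon, +5·10° lat → SW at lon 20°, lat -40°.
Cell spans 20° lon × 10° lat.
south -40.00, north -30.00.

-40.00, -30.00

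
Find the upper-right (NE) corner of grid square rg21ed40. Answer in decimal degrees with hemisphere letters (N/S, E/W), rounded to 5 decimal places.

28.87083° S, 164.37500° E

Field R=17, G=6: +17·20° lon, +6·10° lat → SW at lon 160°, lat -30°.
Square 2, 1: +2·2° lon, +1·1° lat → SW at lon 164°, lat -29°.
Subsquare e=4, d=3: +4·0.0833333° lon, +3·0.0416667° lat → SW at lon 164.333°, lat -28.875°.
Extended square 4, 0: +4·0.00833333° lon, +0·0.00416667° lat → SW at lon 164.367°, lat -28.875°.
Cell spans 0.00833333° lon × 0.00416667° lat. NE corner is SW corner plus one full cell.
latitude 28.87083° S, longitude 164.37500° E.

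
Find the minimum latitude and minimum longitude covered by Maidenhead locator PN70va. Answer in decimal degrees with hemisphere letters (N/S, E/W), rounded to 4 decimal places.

Field P=15, N=13: +15·20° lon, +13·10° lat → SW at lon 120°, lat 40°.
Square 7, 0: +7·2° lon, +0·1° lat → SW at lon 134°, lat 40°.
Subsquare v=21, a=0: +21·0.0833333° lon, +0·0.0416667° lat → SW at lon 135.75°, lat 40°.
latitude 40.0000° N, longitude 135.7500° E.

40.0000° N, 135.7500° E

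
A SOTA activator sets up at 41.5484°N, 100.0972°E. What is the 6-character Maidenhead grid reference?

ON01bn

Offset from 180°W / 90°S: lon 280.0972°, lat 131.5484°.
Field: 280.0972/20 → 14 → O, 131.5484/10 → 13 → N; chars ON.
Square: 0.0972/2 → 0, 1.5484/1 → 1; chars 01.
Subsquare: 0.0972/0.0833333 → 1 → b, 0.5484/0.0416667 → 13 → n; chars bn.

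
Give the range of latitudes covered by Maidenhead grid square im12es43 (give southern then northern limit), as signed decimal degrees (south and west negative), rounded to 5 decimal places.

32.76250, 32.76667

Field I=8, M=12: +8·20° lon, +12·10° lat → SW at lon -20°, lat 30°.
Square 1, 2: +1·2° lon, +2·1° lat → SW at lon -18°, lat 32°.
Subsquare e=4, s=18: +4·0.0833333° lon, +18·0.0416667° lat → SW at lon -17.6667°, lat 32.75°.
Extended square 4, 3: +4·0.00833333° lon, +3·0.00416667° lat → SW at lon -17.6333°, lat 32.7625°.
Cell spans 0.00833333° lon × 0.00416667° lat.
south 32.76250, north 32.76667.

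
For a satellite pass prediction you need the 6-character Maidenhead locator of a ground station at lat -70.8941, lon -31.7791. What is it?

Shift to the Maidenhead origin (180°W, 90°S): lon 148.2209, lat 19.1059.
Field: 148.2209/20 → 7 → H, 19.1059/10 → 1 → B; chars HB.
Square: 8.2209/2 → 4, 9.1059/1 → 9; chars 49.
Subsquare: 0.2209/0.0833333 → 2 → c, 0.1059/0.0416667 → 2 → c; chars cc.

HB49cc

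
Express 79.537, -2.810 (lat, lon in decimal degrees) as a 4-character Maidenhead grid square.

Add 180° to longitude and 90° to latitude: 177.19, 169.54.
Field: lon ⌊177.19/20⌋ = 8 → I; lat ⌊169.54/10⌋ = 16 → Q.
Square: lon ⌊17.19/2⌋ = 8; lat ⌊9.54/1⌋ = 9.

IQ89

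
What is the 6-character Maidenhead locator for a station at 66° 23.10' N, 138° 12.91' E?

Offset from 180°W / 90°S: lon 318.2152°, lat 156.3850°.
Field: lon ⌊318.2152/20⌋ = 15 → P; lat ⌊156.3850/10⌋ = 15 → P.
Square: lon ⌊18.2152/2⌋ = 9; lat ⌊6.3850/1⌋ = 6.
Subsquare: lon ⌊0.2152/0.0833333⌋ = 2 → c; lat ⌊0.3850/0.0416667⌋ = 9 → j.

PP96cj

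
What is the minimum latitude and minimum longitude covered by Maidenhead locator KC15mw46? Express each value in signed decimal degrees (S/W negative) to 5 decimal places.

Field K=10, C=2: +10·20° lon, +2·10° lat → SW at lon 20°, lat -70°.
Square 1, 5: +1·2° lon, +5·1° lat → SW at lon 22°, lat -65°.
Subsquare m=12, w=22: +12·0.0833333° lon, +22·0.0416667° lat → SW at lon 23°, lat -64.0833°.
Extended square 4, 6: +4·0.00833333° lon, +6·0.00416667° lat → SW at lon 23.0333°, lat -64.0583°.
latitude -64.05833, longitude 23.03333.

-64.05833, 23.03333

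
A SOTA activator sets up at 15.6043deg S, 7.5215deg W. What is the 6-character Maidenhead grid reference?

IH64fj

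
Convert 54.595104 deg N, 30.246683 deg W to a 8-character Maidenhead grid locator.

HO44vo02

Offset from 180°W / 90°S: lon 149.75332°, lat 144.59510°.
Field: 149.75332/20 → 7 → H, 144.59510/10 → 14 → O; chars HO.
Square: 9.75332/2 → 4, 4.59510/1 → 4; chars 44.
Subsquare: 1.75332/0.0833333 → 21 → v, 0.59510/0.0416667 → 14 → o; chars vo.
Extended square: 0.00332/0.00833333 → 0, 0.01177/0.00416667 → 2; chars 02.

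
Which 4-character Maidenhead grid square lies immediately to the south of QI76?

Latitude square 6; −1 → 5.
The longitude characters are unchanged.

QI75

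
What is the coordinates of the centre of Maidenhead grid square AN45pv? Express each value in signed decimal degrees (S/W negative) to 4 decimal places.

Field A=0, N=13: +0·20° lon, +13·10° lat → SW at lon -180°, lat 40°.
Square 4, 5: +4·2° lon, +5·1° lat → SW at lon -172°, lat 45°.
Subsquare p=15, v=21: +15·0.0833333° lon, +21·0.0416667° lat → SW at lon -170.75°, lat 45.875°.
Cell spans 0.0833333° lon × 0.0416667° lat. Centre is SW corner plus half of each.
latitude 45.8958, longitude -170.7083.

45.8958, -170.7083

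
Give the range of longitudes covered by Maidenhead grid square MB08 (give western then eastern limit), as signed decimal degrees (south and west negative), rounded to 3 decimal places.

60.000, 62.000

Field M=12, B=1: +12·20° lon, +1·10° lat → SW at lon 60°, lat -80°.
Square 0, 8: +0·2° lon, +8·1° lat → SW at lon 60°, lat -72°.
Cell spans 2° lon × 1° lat.
west 60.000, east 62.000.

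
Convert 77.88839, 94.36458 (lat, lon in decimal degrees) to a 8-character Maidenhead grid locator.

Shift to the Maidenhead origin (180°W, 90°S): lon 274.36458, lat 167.88839.
Field (20°×10°, letters A–R): 274.36458/20 → 13 → N, 167.88839/10 → 16 → Q; chars NQ.
Square (2°×1°, digits 0–9): 14.36458/2 → 7, 7.88839/1 → 7; chars 77.
Subsquare (5′×2.5′, letters a–x): 0.36458/0.0833333 → 4 → e, 0.88839/0.0416667 → 21 → v; chars ev.
Extended square (30″×15″, digits 0–9): 0.03125/0.00833333 → 3, 0.01339/0.00416667 → 3; chars 33.

NQ77ev33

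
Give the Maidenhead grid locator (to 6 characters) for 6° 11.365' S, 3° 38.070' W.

Shift to the Maidenhead origin (180°W, 90°S): lon 176.3655, lat 83.8106.
Field: 176.3655/20 → 8 → I, 83.8106/10 → 8 → I; chars II.
Square: 16.3655/2 → 8, 3.8106/1 → 3; chars 83.
Subsquare: 0.3655/0.0833333 → 4 → e, 0.8106/0.0416667 → 19 → t; chars et.

II83et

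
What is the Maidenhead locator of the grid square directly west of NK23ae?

Longitude subsquare a = 0; −1 → -1, wraps to 23 = x, carry into square.
Longitude square 2; −1 → 1.
The latitude characters are unchanged.

NK13xe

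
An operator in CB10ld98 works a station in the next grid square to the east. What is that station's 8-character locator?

CB10md08

Longitude extended square 9; +1 → 10, wraps to 0, carry into subsquare.
Longitude subsquare l = 11; +1 → 12 = m.
The latitude characters are unchanged.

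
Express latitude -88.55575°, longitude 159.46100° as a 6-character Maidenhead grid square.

QA91rk

Offset from 180°W / 90°S: lon 339.4610°, lat 1.4442°.
Field (20°×10°, letters A–R): lon ⌊339.4610/20⌋ = 16 → Q; lat ⌊1.4442/10⌋ = 0 → A.
Square (2°×1°, digits 0–9): lon ⌊19.4610/2⌋ = 9; lat ⌊1.4442/1⌋ = 1.
Subsquare (5′×2.5′, letters a–x): lon ⌊1.4610/0.0833333⌋ = 17 → r; lat ⌊0.4442/0.0416667⌋ = 10 → k.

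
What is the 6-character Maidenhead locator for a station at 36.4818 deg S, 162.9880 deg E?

RF13lm

Shift to the Maidenhead origin (180°W, 90°S): lon 342.9880, lat 53.5182.
Field: lon ⌊342.9880/20⌋ = 17 → R; lat ⌊53.5182/10⌋ = 5 → F.
Square: lon ⌊2.9880/2⌋ = 1; lat ⌊3.5182/1⌋ = 3.
Subsquare: lon ⌊0.9880/0.0833333⌋ = 11 → l; lat ⌊0.5182/0.0416667⌋ = 12 → m.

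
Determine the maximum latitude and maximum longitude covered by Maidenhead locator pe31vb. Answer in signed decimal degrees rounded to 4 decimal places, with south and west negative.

Field P=15, E=4: +15·20° lon, +4·10° lat → SW at lon 120°, lat -50°.
Square 3, 1: +3·2° lon, +1·1° lat → SW at lon 126°, lat -49°.
Subsquare v=21, b=1: +21·0.0833333° lon, +1·0.0416667° lat → SW at lon 127.75°, lat -48.9583°.
Cell spans 0.0833333° lon × 0.0416667° lat. NE corner is SW corner plus one full cell.
latitude -48.9167, longitude 127.8333.

-48.9167, 127.8333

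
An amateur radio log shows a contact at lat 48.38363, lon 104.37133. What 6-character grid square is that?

ON28ej

Shift to the Maidenhead origin (180°W, 90°S): lon 284.3713, lat 138.3836.
Field (20°×10°, letters A–R): 284.3713/20 → 14 → O, 138.3836/10 → 13 → N; chars ON.
Square (2°×1°, digits 0–9): 4.3713/2 → 2, 8.3836/1 → 8; chars 28.
Subsquare (5′×2.5′, letters a–x): 0.3713/0.0833333 → 4 → e, 0.3836/0.0416667 → 9 → j; chars ej.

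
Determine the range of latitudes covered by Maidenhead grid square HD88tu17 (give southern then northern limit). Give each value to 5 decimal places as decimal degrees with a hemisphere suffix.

51.13750° S, 51.13333° S

Field H=7, D=3: +7·20° lon, +3·10° lat → SW at lon -40°, lat -60°.
Square 8, 8: +8·2° lon, +8·1° lat → SW at lon -24°, lat -52°.
Subsquare t=19, u=20: +19·0.0833333° lon, +20·0.0416667° lat → SW at lon -22.4167°, lat -51.1667°.
Extended square 1, 7: +1·0.00833333° lon, +7·0.00416667° lat → SW at lon -22.4083°, lat -51.1375°.
Cell spans 0.00833333° lon × 0.00416667° lat.
south 51.13750° S, north 51.13333° S.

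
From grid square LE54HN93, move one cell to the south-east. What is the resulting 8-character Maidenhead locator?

LE54in02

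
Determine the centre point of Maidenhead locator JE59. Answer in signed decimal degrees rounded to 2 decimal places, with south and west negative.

-40.50, 11.00

Field J=9, E=4: +9·20° lon, +4·10° lat → SW at lon 0°, lat -50°.
Square 5, 9: +5·2° lon, +9·1° lat → SW at lon 10°, lat -41°.
Cell spans 2° lon × 1° lat. Centre is SW corner plus half of each.
latitude -40.50, longitude 11.00.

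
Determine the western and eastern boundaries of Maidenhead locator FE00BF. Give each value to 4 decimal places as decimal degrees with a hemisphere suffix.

79.9167° W, 79.8333° W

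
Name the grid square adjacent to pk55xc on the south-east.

PK65ab

Longitude subsquare x = 23; +1 → 24, wraps to 0 = a, carry into square.
Longitude square 5; +1 → 6.
Latitude subsquare c = 2; −1 → 1 = b.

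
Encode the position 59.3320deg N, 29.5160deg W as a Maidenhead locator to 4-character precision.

Shift to the Maidenhead origin (180°W, 90°S): lon 150.48, lat 149.33.
Field: lon ⌊150.48/20⌋ = 7 → H; lat ⌊149.33/10⌋ = 14 → O.
Square: lon ⌊10.48/2⌋ = 5; lat ⌊9.33/1⌋ = 9.

HO59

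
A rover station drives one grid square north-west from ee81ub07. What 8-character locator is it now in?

Longitude extended square 0; −1 → -1, wraps to 9, carry into subsquare.
Longitude subsquare u = 20; −1 → 19 = t.
Latitude extended square 7; +1 → 8.

EE81tb98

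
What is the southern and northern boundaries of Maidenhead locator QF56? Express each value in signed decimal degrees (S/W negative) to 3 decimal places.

-34.000, -33.000

Field Q=16, F=5: +16·20° lon, +5·10° lat → SW at lon 140°, lat -40°.
Square 5, 6: +5·2° lon, +6·1° lat → SW at lon 150°, lat -34°.
Cell spans 2° lon × 1° lat.
south -34.000, north -33.000.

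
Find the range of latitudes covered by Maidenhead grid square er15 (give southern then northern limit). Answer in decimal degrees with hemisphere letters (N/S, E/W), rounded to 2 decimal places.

Field E=4, R=17: +4·20° lon, +17·10° lat → SW at lon -100°, lat 80°.
Square 1, 5: +1·2° lon, +5·1° lat → SW at lon -98°, lat 85°.
Cell spans 2° lon × 1° lat.
south 85.00° N, north 86.00° N.

85.00° N, 86.00° N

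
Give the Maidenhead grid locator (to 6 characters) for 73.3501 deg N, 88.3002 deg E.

NQ43di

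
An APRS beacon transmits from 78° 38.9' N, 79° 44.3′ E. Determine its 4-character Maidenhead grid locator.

Offset from 180°W / 90°S: lon 259.74°, lat 168.65°.
Field: lon ⌊259.74/20⌋ = 12 → M; lat ⌊168.65/10⌋ = 16 → Q.
Square: lon ⌊19.74/2⌋ = 9; lat ⌊8.65/1⌋ = 8.

MQ98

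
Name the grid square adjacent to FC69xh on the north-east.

FC79ai

Longitude subsquare x = 23; +1 → 24, wraps to 0 = a, carry into square.
Longitude square 6; +1 → 7.
Latitude subsquare h = 7; +1 → 8 = i.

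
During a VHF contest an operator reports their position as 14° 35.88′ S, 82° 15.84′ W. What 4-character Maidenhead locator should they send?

EH85

Shift to the Maidenhead origin (180°W, 90°S): lon 97.74, lat 75.40.
Field: 97.74/20 → 4 → E, 75.40/10 → 7 → H; chars EH.
Square: 17.74/2 → 8, 5.40/1 → 5; chars 85.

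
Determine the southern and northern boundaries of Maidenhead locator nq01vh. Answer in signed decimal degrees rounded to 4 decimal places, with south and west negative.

71.2917, 71.3333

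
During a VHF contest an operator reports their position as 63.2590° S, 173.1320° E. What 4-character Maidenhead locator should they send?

RC66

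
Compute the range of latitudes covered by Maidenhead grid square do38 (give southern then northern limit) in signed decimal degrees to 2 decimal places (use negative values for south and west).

Field D=3, O=14: +3·20° lon, +14·10° lat → SW at lon -120°, lat 50°.
Square 3, 8: +3·2° lon, +8·1° lat → SW at lon -114°, lat 58°.
Cell spans 2° lon × 1° lat.
south 58.00, north 59.00.

58.00, 59.00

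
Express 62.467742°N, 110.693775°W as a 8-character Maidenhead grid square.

DP42pl62

Shift to the Maidenhead origin (180°W, 90°S): lon 69.30622, lat 152.46774.
Field (20°×10°, letters A–R): 69.30622/20 → 3 → D, 152.46774/10 → 15 → P; chars DP.
Square (2°×1°, digits 0–9): 9.30622/2 → 4, 2.46774/1 → 2; chars 42.
Subsquare (5′×2.5′, letters a–x): 1.30622/0.0833333 → 15 → p, 0.46774/0.0416667 → 11 → l; chars pl.
Extended square (30″×15″, digits 0–9): 0.05622/0.00833333 → 6, 0.00941/0.00416667 → 2; chars 62.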